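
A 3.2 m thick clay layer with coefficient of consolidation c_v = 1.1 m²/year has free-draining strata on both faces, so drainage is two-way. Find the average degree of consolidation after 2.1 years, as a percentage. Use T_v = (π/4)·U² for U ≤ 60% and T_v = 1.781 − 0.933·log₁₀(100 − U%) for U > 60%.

Drainage path length: H_d = H/2 = 1.6 m (double drainage).
T_v = c_v·t/H_d² = 1.1×2.1/1.6² = 0.90234.
T_v = 0.90234 corresponds to the U > 60% branch:
U = 1 − 10^((1.781 − T_v)/0.933)/100 = 0.9126

U ≈ 91.3 %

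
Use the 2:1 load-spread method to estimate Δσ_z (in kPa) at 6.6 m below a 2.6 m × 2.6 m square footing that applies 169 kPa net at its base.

Δσ_z ≈ 13.5 kPa

By the 2:1 method the load spreads at 1 horizontal : 2 vertical, so at depth z the loaded area has grown by z in each plan dimension:
Δσ = qBL/((B+z)(L+z)) = 169×2.6×2.6/((2.6+6.6)(2.6+6.6)) = 13.498 kPa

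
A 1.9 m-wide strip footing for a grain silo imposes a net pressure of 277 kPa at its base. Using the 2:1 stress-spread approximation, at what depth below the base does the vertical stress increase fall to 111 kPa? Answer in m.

2:1 spreading — at depth z the loaded area has grown by z in each plan dimension:
qB/(B+z) = Δσ_z ⇒ z = qB/Δσ_z − B = 277×1.9/111 − 1.9 = 2.841 m

z ≈ 2.84 m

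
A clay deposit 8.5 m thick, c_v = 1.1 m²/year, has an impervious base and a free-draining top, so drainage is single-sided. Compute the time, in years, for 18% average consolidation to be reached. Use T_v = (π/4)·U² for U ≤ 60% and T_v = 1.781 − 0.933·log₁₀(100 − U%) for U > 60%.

Drainage path length: H_d = H = 8.5 m (single drainage).
U ≤ 60%: T_v = (π/4)·U² = (π/4)×0.18² = 0.025447.
t = T_v·H_d²/c_v = 0.025447×8.5²/1.1 = 1.671 years.

t ≈ 1.67 years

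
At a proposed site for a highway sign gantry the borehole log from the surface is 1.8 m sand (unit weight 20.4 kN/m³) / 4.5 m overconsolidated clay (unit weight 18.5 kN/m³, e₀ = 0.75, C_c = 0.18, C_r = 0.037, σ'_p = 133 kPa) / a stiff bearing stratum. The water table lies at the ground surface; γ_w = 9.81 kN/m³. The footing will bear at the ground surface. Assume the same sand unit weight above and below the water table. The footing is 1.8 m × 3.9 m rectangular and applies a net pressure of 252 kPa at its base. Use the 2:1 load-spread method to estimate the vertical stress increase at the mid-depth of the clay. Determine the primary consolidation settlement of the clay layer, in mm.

Mid-depth of clay below the ground surface: z = 1.8 + 4.5/2 = 4.05 m.
Total vertical stress at mid-clay: σ_v = 20.4×1.8 + 18.5×2.25 = 78.345 kPa.
Pore pressure: u = 9.81×(4.05 − 0) = 39.73 kPa.
Initial effective stress: σ'_0 = σ_v − u = 78.345 − 39.73 = 38.615 kPa.
Stress increase at mid-clay by the 2:1 spreading method:
Δσ = qBL/((B+z)(L+z)) = 252×1.8×3.9/((1.8+4.05)(3.9+4.05)) = 38.038 kPa
Final effective stress: σ'_f = 38.615 + 38.038 = 76.653 kPa.
σ'_f = 76.653 ≤ σ'_p = 133 kPa, so the clay remains overconsolidated and only the recompression index applies:
S_c = C_r·H/(1+e₀)·log₁₀(σ'_f/σ'_0) = 0.037×4.5/1.75×log₁₀(76.653/38.615)
    = 0.095142 × 0.29777 = 0.02833 m

S_c ≈ 28.3 mm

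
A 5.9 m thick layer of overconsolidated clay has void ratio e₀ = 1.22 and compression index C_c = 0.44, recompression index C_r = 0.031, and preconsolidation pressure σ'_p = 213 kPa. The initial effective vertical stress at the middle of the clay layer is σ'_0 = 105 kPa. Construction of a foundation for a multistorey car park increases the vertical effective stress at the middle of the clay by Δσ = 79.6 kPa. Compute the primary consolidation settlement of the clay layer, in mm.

Final effective stress: σ'_f = 105 + 79.6 = 184.6 kPa.
σ'_f = 184.6 ≤ σ'_p = 213 kPa, so the clay remains overconsolidated and only the recompression index applies:
S_c = C_r·H/(1+e₀)·log₁₀(σ'_f/σ'_0) = 0.031×5.9/2.22×log₁₀(184.6/105)
    = 0.082389 × 0.24504 = 0.02019 m

S_c ≈ 20.2 mm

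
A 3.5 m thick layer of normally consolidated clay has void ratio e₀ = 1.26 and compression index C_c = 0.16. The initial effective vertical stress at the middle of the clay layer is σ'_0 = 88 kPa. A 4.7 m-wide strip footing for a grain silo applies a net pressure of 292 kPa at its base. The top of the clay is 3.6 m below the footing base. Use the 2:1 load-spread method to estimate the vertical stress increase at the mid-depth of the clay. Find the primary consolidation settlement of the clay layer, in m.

S_c ≈ 0.101 m

Mid-depth of clay below the footing base: z = 3.6 + 3.5/2 = 5.35 m.
Stress increase at mid-clay by the 2:1 spreading method:
Δσ = qB/(B+z) = 292×4.7/(4.7+5.35) = 136.56 kPa
Final effective stress: σ'_f = σ'_0 + Δσ = 88 + 136.56 = 224.56 kPa.
Normally consolidated clay, so the full stress increment lies on the virgin compression line:
S_c = C_c·H/(1+e₀)·log₁₀(σ'_f/σ'_0) = 0.16×3.5/(1+1.26)×log₁₀(224.56/88)
    = 0.24779 × 0.40685 = 0.1008 m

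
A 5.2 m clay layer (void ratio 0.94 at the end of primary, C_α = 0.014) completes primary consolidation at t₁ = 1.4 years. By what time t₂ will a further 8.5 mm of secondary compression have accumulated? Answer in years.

t₂ ≈ 2.36 years

S_s = C_α·H/(1+e_p)·log₁₀(t₂/t₁) ⇒ log₁₀(t₂/t₁) = S_s·(1+e_p)/(C_α·H).
log₁₀(t₂/t₁) = 0.0085 × (1+0.94) / (0.014×5.2) = 0.2265
t₂ = t₁ × 10^0.2265 = 1.4 × 1.685 = 2.359 years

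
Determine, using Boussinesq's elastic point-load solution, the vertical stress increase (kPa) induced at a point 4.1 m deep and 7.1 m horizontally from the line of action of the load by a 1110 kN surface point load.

Boussinesq vertical stress below a point load on an elastic half-space:
Δσ_z = 3P/(2πz²) · [1 + (r/z)²]^(−5/2)
r/z = 7.1/4.1 = 1.7317; [1+(r/z)²]^(−5/2) = 0.031273.
Δσ_z = 3×1110/(2π×4.1²) × 0.031273 = 31.528 × 0.031273 = 0.986 kPa

Δσ_z ≈ 0.986 kPa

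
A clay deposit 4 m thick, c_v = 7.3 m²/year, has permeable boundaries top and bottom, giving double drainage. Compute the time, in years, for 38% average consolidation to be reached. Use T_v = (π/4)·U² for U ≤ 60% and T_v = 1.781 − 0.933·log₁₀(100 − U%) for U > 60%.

t ≈ 0.0621 years

Drainage path length: H_d = H/2 = 2 m (double drainage).
U ≤ 60%: T_v = (π/4)·U² = (π/4)×0.38² = 0.11341.
t = T_v·H_d²/c_v = 0.11341×2²/7.3 = 0.06214 years.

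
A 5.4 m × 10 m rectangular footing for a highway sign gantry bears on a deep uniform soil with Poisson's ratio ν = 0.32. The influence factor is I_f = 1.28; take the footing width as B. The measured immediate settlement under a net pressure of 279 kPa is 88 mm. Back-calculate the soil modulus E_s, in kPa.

S_e = q·B·(1−ν²)/E_s · I_f  ⇒  E_s = q·B·(1−ν²)·I_f / S_e.
E_s = 279 × 5.4 × 0.8976 × 1.28 / 0.088 = 19670 kPa

E_s ≈ 19700 kPa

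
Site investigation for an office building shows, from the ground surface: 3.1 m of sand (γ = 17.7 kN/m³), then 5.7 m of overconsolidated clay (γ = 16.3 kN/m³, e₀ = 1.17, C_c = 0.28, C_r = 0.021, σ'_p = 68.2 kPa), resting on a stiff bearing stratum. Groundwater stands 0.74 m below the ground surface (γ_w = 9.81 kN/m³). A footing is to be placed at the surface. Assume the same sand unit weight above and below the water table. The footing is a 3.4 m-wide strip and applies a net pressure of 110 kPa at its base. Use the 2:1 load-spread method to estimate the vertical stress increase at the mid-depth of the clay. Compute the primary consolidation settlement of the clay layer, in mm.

S_c ≈ 96.7 mm

Mid-depth of clay below the ground surface: z = 3.1 + 5.7/2 = 5.95 m.
Total vertical stress at mid-clay: σ_v = 17.7×3.1 + 16.3×2.85 = 101.33 kPa.
Pore pressure: u = 9.81×(5.95 − 0.74) = 51.11 kPa.
Initial effective stress: σ'_0 = σ_v − u = 101.33 − 51.11 = 50.22 kPa.
Stress increase at mid-clay by the 2:1 spreading method:
Δσ = qB/(B+z) = 110×3.4/(3.4+5.95) = 40 kPa
Final effective stress: σ'_f = 50.22 + 40 = 90.22 kPa.
σ'_f = 90.22 > σ'_p = 68.2 kPa, so the stress path crosses the preconsolidation pressure — recompression up to σ'_p, then virgin compression beyond:
S_c = H/(1+e₀)·[C_r·log₁₀(σ'_p/σ'_0) + C_c·log₁₀(σ'_f/σ'_p)]
    = 5.7/2.17 × [0.021×log₁₀(68.2/50.22) + 0.28×log₁₀(90.22/68.2)]
    = 2.6267 × [0.0027911 + 0.034025] = 0.0967 m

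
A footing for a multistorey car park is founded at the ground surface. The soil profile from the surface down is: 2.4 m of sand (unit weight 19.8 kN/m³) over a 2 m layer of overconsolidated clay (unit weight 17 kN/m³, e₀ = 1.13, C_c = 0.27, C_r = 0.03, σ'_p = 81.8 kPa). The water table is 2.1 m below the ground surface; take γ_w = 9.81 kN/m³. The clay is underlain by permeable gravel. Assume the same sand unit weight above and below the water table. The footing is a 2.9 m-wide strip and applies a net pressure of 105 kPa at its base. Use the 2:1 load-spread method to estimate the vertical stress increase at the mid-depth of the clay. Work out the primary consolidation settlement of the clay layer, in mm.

S_c ≈ 27.8 mm

Mid-depth of clay below the ground surface: z = 2.4 + 2/2 = 3.4 m.
Total vertical stress at mid-clay: σ_v = 19.8×2.4 + 17×1 = 64.52 kPa.
Pore pressure: u = 9.81×(3.4 − 2.1) = 12.753 kPa.
Initial effective stress: σ'_0 = σ_v − u = 64.52 − 12.753 = 51.767 kPa.
Stress increase at mid-clay by the 2:1 spreading method:
Δσ = qB/(B+z) = 105×2.9/(2.9+3.4) = 48.333 kPa
Final effective stress: σ'_f = 51.767 + 48.333 = 100.1 kPa.
σ'_f = 100.1 > σ'_p = 81.8 kPa, so the stress path crosses the preconsolidation pressure — recompression up to σ'_p, then virgin compression beyond:
S_c = H/(1+e₀)·[C_r·log₁₀(σ'_p/σ'_0) + C_c·log₁₀(σ'_f/σ'_p)]
    = 2/2.13 × [0.03×log₁₀(81.8/51.767) + 0.27×log₁₀(100.1/81.8)]
    = 0.93897 × [0.005961 + 0.023674] = 0.02783 m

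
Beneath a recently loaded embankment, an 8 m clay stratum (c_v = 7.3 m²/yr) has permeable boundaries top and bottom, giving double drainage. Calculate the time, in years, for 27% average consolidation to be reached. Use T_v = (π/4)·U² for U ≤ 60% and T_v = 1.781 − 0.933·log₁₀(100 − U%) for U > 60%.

t ≈ 0.125 years

Drainage path length: H_d = H/2 = 4 m (double drainage).
U ≤ 60%: T_v = (π/4)·U² = (π/4)×0.27² = 0.057256.
t = T_v·H_d²/c_v = 0.057256×4²/7.3 = 0.1255 years.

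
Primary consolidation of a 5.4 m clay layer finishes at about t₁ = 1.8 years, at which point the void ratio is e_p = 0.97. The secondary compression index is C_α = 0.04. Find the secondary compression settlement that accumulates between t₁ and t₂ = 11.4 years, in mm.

S_s ≈ 87.9 mm

Secondary compression: S_s = C_α·H/(1+e_p)·log₁₀(t₂/t₁)
S_s = 0.04×5.4/(1+0.97)×log₁₀(11.4/1.8)
    = 0.1096 × 0.8016 = 0.08789 m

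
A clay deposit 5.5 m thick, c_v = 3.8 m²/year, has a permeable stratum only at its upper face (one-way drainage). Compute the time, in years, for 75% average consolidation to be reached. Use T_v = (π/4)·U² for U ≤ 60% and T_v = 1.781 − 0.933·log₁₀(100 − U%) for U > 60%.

t ≈ 3.79 years

Drainage path length: H_d = H = 5.5 m (single drainage).
U > 60%: T_v = 1.781 − 0.933·log₁₀(100 − 75) = 0.47672.
t = T_v·H_d²/c_v = 0.47672×5.5²/3.8 = 3.795 years.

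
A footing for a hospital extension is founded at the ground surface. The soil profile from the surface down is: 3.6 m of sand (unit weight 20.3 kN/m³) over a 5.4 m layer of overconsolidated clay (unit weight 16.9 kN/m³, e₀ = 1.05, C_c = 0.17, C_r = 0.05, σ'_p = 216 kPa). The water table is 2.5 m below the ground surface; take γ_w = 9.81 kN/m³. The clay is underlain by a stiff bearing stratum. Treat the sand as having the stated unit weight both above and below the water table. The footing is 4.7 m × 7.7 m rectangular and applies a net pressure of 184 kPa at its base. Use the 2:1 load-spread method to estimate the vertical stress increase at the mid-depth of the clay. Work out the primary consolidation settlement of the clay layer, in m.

Mid-depth of clay below the ground surface: z = 3.6 + 5.4/2 = 6.3 m.
Total vertical stress at mid-clay: σ_v = 20.3×3.6 + 16.9×2.7 = 118.71 kPa.
Pore pressure: u = 9.81×(6.3 − 2.5) = 37.278 kPa.
Initial effective stress: σ'_0 = σ_v − u = 118.71 − 37.278 = 81.432 kPa.
Stress increase at mid-clay by the 2:1 spreading method:
Δσ = qBL/((B+z)(L+z)) = 184×4.7×7.7/((4.7+6.3)(7.7+6.3)) = 43.24 kPa
Final effective stress: σ'_f = 81.432 + 43.24 = 124.67 kPa.
σ'_f = 124.67 ≤ σ'_p = 216 kPa, so the clay remains overconsolidated and only the recompression index applies:
S_c = C_r·H/(1+e₀)·log₁₀(σ'_f/σ'_0) = 0.05×5.4/2.05×log₁₀(124.67/81.432)
    = 0.13171 × 0.18497 = 0.02436 m

S_c ≈ 0.0244 m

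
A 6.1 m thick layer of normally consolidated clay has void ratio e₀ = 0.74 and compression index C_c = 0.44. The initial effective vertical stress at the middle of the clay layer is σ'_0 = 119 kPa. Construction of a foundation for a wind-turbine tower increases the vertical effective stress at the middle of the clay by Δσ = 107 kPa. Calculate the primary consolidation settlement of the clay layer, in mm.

S_c ≈ 430 mm

Final effective stress: σ'_f = σ'_0 + Δσ = 119 + 107 = 226 kPa.
Normally consolidated clay, so the full stress increment lies on the virgin compression line:
S_c = C_c·H/(1+e₀)·log₁₀(σ'_f/σ'_0) = 0.44×6.1/(1+0.74)×log₁₀(226/119)
    = 1.5425 × 0.27856 = 0.4297 m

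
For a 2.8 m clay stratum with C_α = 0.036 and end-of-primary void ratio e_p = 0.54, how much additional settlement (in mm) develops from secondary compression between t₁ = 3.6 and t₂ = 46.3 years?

Secondary compression: S_s = C_α·H/(1+e_p)·log₁₀(t₂/t₁)
S_s = 0.036×2.8/(1+0.54)×log₁₀(46.3/3.6)
    = 0.06545 × 1.109 = 0.07261 m

S_s ≈ 72.6 mm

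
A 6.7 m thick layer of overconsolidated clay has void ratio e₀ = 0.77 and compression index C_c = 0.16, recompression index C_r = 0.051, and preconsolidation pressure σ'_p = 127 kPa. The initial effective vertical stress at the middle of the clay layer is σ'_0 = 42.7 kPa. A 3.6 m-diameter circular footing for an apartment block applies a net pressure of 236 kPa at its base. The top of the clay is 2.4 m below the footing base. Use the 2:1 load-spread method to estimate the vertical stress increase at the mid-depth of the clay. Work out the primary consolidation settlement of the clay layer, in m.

Mid-depth of clay below the footing base: z = 2.4 + 6.7/2 = 5.75 m.
Stress increase at mid-clay by the 2:1 spreading method:
Δσ ≈ qD²/(D+z)² = 236×3.6²/(3.6+5.75)² = 34.986 kPa
Final effective stress: σ'_f = 42.7 + 34.986 = 77.686 kPa.
σ'_f = 77.686 ≤ σ'_p = 127 kPa, so the clay remains overconsolidated and only the recompression index applies:
S_c = C_r·H/(1+e₀)·log₁₀(σ'_f/σ'_0) = 0.051×6.7/1.77×log₁₀(77.686/42.7)
    = 0.19305 × 0.25991 = 0.05018 m

S_c ≈ 0.0502 m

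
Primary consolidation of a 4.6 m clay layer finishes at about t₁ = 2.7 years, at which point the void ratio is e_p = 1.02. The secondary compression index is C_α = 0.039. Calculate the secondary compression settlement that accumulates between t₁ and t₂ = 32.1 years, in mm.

S_s ≈ 95.5 mm

Secondary compression: S_s = C_α·H/(1+e_p)·log₁₀(t₂/t₁)
S_s = 0.039×4.6/(1+1.02)×log₁₀(32.1/2.7)
    = 0.08881 × 1.075 = 0.09549 m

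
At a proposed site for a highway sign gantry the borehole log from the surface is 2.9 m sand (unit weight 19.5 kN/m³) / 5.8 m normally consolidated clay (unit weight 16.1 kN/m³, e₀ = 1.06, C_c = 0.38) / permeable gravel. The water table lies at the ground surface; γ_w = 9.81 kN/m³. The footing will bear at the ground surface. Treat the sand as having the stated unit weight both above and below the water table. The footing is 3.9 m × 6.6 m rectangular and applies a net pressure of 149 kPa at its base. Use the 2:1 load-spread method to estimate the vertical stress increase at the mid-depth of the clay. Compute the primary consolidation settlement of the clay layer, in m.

Mid-depth of clay below the ground surface: z = 2.9 + 5.8/2 = 5.8 m.
Total vertical stress at mid-clay: σ_v = 19.5×2.9 + 16.1×2.9 = 103.24 kPa.
Pore pressure: u = 9.81×(5.8 − 0) = 56.898 kPa.
Initial effective stress: σ'_0 = σ_v − u = 103.24 − 56.898 = 46.342 kPa.
Stress increase at mid-clay by the 2:1 spreading method:
Δσ = qBL/((B+z)(L+z)) = 149×3.9×6.6/((3.9+5.8)(6.6+5.8)) = 31.886 kPa
Final effective stress: σ'_f = σ'_0 + Δσ = 46.342 + 31.886 = 78.228 kPa.
Normally consolidated clay, so the full stress increment lies on the virgin compression line:
S_c = C_c·H/(1+e₀)·log₁₀(σ'_f/σ'_0) = 0.38×5.8/(1+1.06)×log₁₀(78.228/46.342)
    = 1.0699 × 0.22739 = 0.2433 m

S_c ≈ 0.243 m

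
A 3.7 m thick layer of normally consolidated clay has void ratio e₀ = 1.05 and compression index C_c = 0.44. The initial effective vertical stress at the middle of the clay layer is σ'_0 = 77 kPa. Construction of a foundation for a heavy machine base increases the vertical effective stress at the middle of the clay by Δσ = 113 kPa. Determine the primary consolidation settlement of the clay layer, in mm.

Final effective stress: σ'_f = σ'_0 + Δσ = 77 + 113 = 190 kPa.
Normally consolidated clay, so the full stress increment lies on the virgin compression line:
S_c = C_c·H/(1+e₀)·log₁₀(σ'_f/σ'_0) = 0.44×3.7/(1+1.05)×log₁₀(190/77)
    = 0.79415 × 0.39226 = 0.3115 m

S_c ≈ 312 mm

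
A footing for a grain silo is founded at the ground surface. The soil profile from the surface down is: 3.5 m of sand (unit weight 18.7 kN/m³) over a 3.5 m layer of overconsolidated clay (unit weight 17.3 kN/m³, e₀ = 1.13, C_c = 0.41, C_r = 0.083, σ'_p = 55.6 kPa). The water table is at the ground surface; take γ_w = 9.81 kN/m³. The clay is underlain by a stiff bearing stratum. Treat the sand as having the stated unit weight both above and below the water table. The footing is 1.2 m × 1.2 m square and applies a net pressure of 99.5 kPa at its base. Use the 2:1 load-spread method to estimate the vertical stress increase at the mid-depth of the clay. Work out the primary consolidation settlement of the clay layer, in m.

S_c ≈ 0.00444 m

Mid-depth of clay below the ground surface: z = 3.5 + 3.5/2 = 5.25 m.
Total vertical stress at mid-clay: σ_v = 18.7×3.5 + 17.3×1.75 = 95.725 kPa.
Pore pressure: u = 9.81×(5.25 − 0) = 51.503 kPa.
Initial effective stress: σ'_0 = σ_v − u = 95.725 − 51.503 = 44.222 kPa.
Stress increase at mid-clay by the 2:1 spreading method:
Δσ = qBL/((B+z)(L+z)) = 99.5×1.2×1.2/((1.2+5.25)(1.2+5.25)) = 3.444 kPa
Final effective stress: σ'_f = 44.222 + 3.444 = 47.666 kPa.
σ'_f = 47.666 ≤ σ'_p = 55.6 kPa, so the clay remains overconsolidated and only the recompression index applies:
S_c = C_r·H/(1+e₀)·log₁₀(σ'_f/σ'_0) = 0.083×3.5/2.13×log₁₀(47.666/44.222)
    = 0.13639 × 0.03257 = 0.004442 m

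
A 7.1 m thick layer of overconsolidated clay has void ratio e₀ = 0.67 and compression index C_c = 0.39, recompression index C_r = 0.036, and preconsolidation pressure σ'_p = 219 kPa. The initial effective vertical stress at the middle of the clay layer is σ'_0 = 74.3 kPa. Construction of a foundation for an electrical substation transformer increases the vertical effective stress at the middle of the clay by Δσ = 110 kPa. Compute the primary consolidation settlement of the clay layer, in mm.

Final effective stress: σ'_f = 74.3 + 110 = 184.3 kPa.
σ'_f = 184.3 ≤ σ'_p = 219 kPa, so the clay remains overconsolidated and only the recompression index applies:
S_c = C_r·H/(1+e₀)·log₁₀(σ'_f/σ'_0) = 0.036×7.1/1.67×log₁₀(184.3/74.3)
    = 0.15305 × 0.39454 = 0.06039 m

S_c ≈ 60.4 mm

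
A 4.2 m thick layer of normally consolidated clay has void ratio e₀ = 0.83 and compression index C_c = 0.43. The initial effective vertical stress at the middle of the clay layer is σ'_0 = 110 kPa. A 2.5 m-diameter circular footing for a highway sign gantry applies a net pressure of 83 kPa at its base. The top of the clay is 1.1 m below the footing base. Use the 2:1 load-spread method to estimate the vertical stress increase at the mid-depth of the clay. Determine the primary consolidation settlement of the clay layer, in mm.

S_c ≈ 58.1 mm

Mid-depth of clay below the footing base: z = 1.1 + 4.2/2 = 3.2 m.
Stress increase at mid-clay by the 2:1 spreading method:
Δσ ≈ qD²/(D+z)² = 83×2.5²/(2.5+3.2)² = 15.966 kPa
Final effective stress: σ'_f = σ'_0 + Δσ = 110 + 15.966 = 125.97 kPa.
Normally consolidated clay, so the full stress increment lies on the virgin compression line:
S_c = C_c·H/(1+e₀)·log₁₀(σ'_f/σ'_0) = 0.43×4.2/(1+0.83)×log₁₀(125.97/110)
    = 0.98689 × 0.058874 = 0.0581 m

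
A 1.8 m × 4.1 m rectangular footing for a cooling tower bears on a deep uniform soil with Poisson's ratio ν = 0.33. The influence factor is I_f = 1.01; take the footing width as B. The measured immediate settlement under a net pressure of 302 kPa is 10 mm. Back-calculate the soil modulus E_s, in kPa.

E_s ≈ 48900 kPa

S_e = q·B·(1−ν²)/E_s · I_f  ⇒  E_s = q·B·(1−ν²)·I_f / S_e.
E_s = 302 × 1.8 × 0.8911 × 1.01 / 0.01 = 48920 kPa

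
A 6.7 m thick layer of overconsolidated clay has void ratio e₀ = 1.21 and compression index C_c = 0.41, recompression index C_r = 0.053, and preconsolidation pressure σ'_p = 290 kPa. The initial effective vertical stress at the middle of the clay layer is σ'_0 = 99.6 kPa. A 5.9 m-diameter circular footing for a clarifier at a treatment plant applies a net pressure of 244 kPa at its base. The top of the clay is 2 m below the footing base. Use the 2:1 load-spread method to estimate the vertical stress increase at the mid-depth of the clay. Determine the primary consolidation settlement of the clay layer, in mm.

S_c ≈ 35.9 mm

Mid-depth of clay below the footing base: z = 2 + 6.7/2 = 5.35 m.
Stress increase at mid-clay by the 2:1 spreading method:
Δσ ≈ qD²/(D+z)² = 244×5.9²/(5.9+5.35)² = 67.11 kPa
Final effective stress: σ'_f = 99.6 + 67.11 = 166.71 kPa.
σ'_f = 166.71 ≤ σ'_p = 290 kPa, so the clay remains overconsolidated and only the recompression index applies:
S_c = C_r·H/(1+e₀)·log₁₀(σ'_f/σ'_0) = 0.053×6.7/2.21×log₁₀(166.71/99.6)
    = 0.16068 × 0.2237 = 0.03594 m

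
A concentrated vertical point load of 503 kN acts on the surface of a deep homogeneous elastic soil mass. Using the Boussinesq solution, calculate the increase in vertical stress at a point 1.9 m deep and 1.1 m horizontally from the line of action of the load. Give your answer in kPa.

Boussinesq vertical stress below a point load on an elastic half-space:
Δσ_z = 3P/(2πz²) · [1 + (r/z)²]^(−5/2)
r/z = 1.1/1.9 = 0.57895; [1+(r/z)²]^(−5/2) = 0.48546.
Δσ_z = 3×503/(2π×1.9²) × 0.48546 = 66.528 × 0.48546 = 32.3 kPa

Δσ_z ≈ 32.3 kPa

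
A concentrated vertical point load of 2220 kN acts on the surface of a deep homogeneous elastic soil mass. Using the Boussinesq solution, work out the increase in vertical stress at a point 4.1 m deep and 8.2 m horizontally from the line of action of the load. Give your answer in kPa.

Boussinesq vertical stress below a point load on an elastic half-space:
Δσ_z = 3P/(2πz²) · [1 + (r/z)²]^(−5/2)
r/z = 8.2/4.1 = 2; [1+(r/z)²]^(−5/2) = 0.017889.
Δσ_z = 3×2220/(2π×4.1²) × 0.017889 = 63.056 × 0.017889 = 1.128 kPa

Δσ_z ≈ 1.13 kPa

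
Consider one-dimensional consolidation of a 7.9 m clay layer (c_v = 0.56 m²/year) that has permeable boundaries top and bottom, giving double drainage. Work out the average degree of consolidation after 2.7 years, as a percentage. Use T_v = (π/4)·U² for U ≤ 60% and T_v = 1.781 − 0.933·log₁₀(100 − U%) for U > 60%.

Drainage path length: H_d = H/2 = 3.95 m (double drainage).
T_v = c_v·t/H_d² = 0.56×2.7/3.95² = 0.096908.
T_v = 0.096908 corresponds to the U ≤ 60% branch:
U = √(4T_v/π) = 0.3513

U ≈ 35.1 %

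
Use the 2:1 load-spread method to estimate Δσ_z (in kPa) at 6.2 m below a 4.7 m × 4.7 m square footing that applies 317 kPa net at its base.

By the 2:1 method the load spreads at 1 horizontal : 2 vertical, so at depth z the loaded area has grown by z in each plan dimension:
Δσ = qBL/((B+z)(L+z)) = 317×4.7×4.7/((4.7+6.2)(4.7+6.2)) = 58.939 kPa

Δσ_z ≈ 58.9 kPa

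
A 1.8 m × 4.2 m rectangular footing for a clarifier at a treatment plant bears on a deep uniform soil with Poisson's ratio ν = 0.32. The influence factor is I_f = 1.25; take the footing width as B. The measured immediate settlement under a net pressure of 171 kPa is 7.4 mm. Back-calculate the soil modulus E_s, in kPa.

E_s ≈ 46700 kPa

S_e = q·B·(1−ν²)/E_s · I_f  ⇒  E_s = q·B·(1−ν²)·I_f / S_e.
E_s = 171 × 1.8 × 0.8976 × 1.25 / 0.0074 = 46670 kPa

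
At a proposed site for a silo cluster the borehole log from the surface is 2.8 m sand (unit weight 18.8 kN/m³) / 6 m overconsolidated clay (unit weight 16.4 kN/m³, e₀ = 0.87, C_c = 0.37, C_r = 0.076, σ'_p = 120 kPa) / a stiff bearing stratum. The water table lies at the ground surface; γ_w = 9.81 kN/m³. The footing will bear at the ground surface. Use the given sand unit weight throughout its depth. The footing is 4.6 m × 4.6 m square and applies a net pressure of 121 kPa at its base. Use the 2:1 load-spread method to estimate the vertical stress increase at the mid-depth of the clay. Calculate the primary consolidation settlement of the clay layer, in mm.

Mid-depth of clay below the ground surface: z = 2.8 + 6/2 = 5.8 m.
Total vertical stress at mid-clay: σ_v = 18.8×2.8 + 16.4×3 = 101.84 kPa.
Pore pressure: u = 9.81×(5.8 − 0) = 56.898 kPa.
Initial effective stress: σ'_0 = σ_v − u = 101.84 − 56.898 = 44.942 kPa.
Stress increase at mid-clay by the 2:1 spreading method:
Δσ = qBL/((B+z)(L+z)) = 121×4.6×4.6/((4.6+5.8)(4.6+5.8)) = 23.672 kPa
Final effective stress: σ'_f = 44.942 + 23.672 = 68.614 kPa.
σ'_f = 68.614 ≤ σ'_p = 120 kPa, so the clay remains overconsolidated and only the recompression index applies:
S_c = C_r·H/(1+e₀)·log₁₀(σ'_f/σ'_0) = 0.076×6/1.87×log₁₀(68.614/44.942)
    = 0.24385 × 0.18376 = 0.04481 m

S_c ≈ 44.8 mm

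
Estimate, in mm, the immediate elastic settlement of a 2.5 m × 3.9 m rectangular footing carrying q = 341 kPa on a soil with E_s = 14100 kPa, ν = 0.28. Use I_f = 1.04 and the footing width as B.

S_e ≈ 57.9 mm

Immediate (elastic) settlement: S_e = q·B·(1−ν²)/E_s · I_f.
S_e = 341 × 2.5 × (1 − 0.28²) / 14100 × 1.04
    = 341 × 2.5 × 0.9216 / 14100 × 1.04
    = 0.05795 m = 57.95 mm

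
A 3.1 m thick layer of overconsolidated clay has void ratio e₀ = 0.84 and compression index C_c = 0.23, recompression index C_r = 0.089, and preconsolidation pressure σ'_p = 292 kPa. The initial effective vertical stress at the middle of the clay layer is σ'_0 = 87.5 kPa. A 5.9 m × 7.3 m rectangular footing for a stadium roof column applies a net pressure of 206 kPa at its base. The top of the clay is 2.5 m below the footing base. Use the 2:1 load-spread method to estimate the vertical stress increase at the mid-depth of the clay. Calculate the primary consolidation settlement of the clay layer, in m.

Mid-depth of clay below the footing base: z = 2.5 + 3.1/2 = 4.05 m.
Stress increase at mid-clay by the 2:1 spreading method:
Δσ = qBL/((B+z)(L+z)) = 206×5.9×7.3/((5.9+4.05)(7.3+4.05)) = 78.564 kPa
Final effective stress: σ'_f = 87.5 + 78.564 = 166.06 kPa.
σ'_f = 166.06 ≤ σ'_p = 292 kPa, so the clay remains overconsolidated and only the recompression index applies:
S_c = C_r·H/(1+e₀)·log₁₀(σ'_f/σ'_0) = 0.089×3.1/1.84×log₁₀(166.06/87.5)
    = 0.14995 × 0.27826 = 0.04172 m

S_c ≈ 0.0417 m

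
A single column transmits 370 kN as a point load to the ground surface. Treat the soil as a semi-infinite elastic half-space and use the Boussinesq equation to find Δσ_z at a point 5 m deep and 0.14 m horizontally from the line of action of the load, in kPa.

Boussinesq vertical stress below a point load on an elastic half-space:
Δσ_z = 3P/(2πz²) · [1 + (r/z)²]^(−5/2)
r/z = 0.14/5 = 0.028; [1+(r/z)²]^(−5/2) = 0.99804.
Δσ_z = 3×370/(2π×5²) × 0.99804 = 7.0665 × 0.99804 = 7.053 kPa

Δσ_z ≈ 7.05 kPa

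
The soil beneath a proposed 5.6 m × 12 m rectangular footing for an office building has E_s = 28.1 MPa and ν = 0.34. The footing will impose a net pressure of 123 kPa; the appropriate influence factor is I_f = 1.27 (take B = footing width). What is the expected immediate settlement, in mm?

S_e ≈ 27.5 mm

Immediate (elastic) settlement: S_e = q·B·(1−ν²)/E_s · I_f.
E_s = 28.1 MPa = 28100 kPa.
S_e = 123 × 5.6 × (1 − 0.34²) / 28100 × 1.27
    = 123 × 5.6 × 0.8844 / 28100 × 1.27
    = 0.02753 m = 27.53 mm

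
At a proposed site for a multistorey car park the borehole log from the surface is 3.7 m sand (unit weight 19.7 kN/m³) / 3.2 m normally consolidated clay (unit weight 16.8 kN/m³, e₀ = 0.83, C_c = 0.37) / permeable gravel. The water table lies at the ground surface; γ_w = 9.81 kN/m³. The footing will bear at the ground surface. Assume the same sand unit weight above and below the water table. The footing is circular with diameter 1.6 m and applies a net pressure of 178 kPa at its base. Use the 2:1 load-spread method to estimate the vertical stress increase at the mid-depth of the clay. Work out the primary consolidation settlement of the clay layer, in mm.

S_c ≈ 51.3 mm

Mid-depth of clay below the ground surface: z = 3.7 + 3.2/2 = 5.3 m.
Total vertical stress at mid-clay: σ_v = 19.7×3.7 + 16.8×1.6 = 99.77 kPa.
Pore pressure: u = 9.81×(5.3 − 0) = 51.993 kPa.
Initial effective stress: σ'_0 = σ_v − u = 99.77 − 51.993 = 47.777 kPa.
Stress increase at mid-clay by the 2:1 spreading method:
Δσ ≈ qD²/(D+z)² = 178×1.6²/(1.6+5.3)² = 9.5711 kPa
Final effective stress: σ'_f = σ'_0 + Δσ = 47.777 + 9.5711 = 57.348 kPa.
Normally consolidated clay, so the full stress increment lies on the virgin compression line:
S_c = C_c·H/(1+e₀)·log₁₀(σ'_f/σ'_0) = 0.37×3.2/(1+0.83)×log₁₀(57.348/47.777)
    = 0.64699 × 0.079299 = 0.05131 m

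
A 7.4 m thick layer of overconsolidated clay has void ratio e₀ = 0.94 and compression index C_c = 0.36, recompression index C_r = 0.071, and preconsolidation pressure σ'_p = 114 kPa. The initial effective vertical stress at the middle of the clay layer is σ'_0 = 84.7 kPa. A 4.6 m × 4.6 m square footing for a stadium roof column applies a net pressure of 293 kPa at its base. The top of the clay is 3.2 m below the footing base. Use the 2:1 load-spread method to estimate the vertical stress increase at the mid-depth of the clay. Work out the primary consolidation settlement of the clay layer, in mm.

Mid-depth of clay below the footing base: z = 3.2 + 7.4/2 = 6.9 m.
Stress increase at mid-clay by the 2:1 spreading method:
Δσ = qBL/((B+z)(L+z)) = 293×4.6×4.6/((4.6+6.9)(4.6+6.9)) = 46.88 kPa
Final effective stress: σ'_f = 84.7 + 46.88 = 131.58 kPa.
σ'_f = 131.58 > σ'_p = 114 kPa, so the stress path crosses the preconsolidation pressure — recompression up to σ'_p, then virgin compression beyond:
S_c = H/(1+e₀)·[C_r·log₁₀(σ'_p/σ'_0) + C_c·log₁₀(σ'_f/σ'_p)]
    = 7.4/1.94 × [0.071×log₁₀(114/84.7) + 0.36×log₁₀(131.58/114)]
    = 3.8144 × [0.0091605 + 0.022423] = 0.1205 m

S_c ≈ 120 mm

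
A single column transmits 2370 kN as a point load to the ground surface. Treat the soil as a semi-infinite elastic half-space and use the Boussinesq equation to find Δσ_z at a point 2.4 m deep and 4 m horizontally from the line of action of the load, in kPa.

Boussinesq vertical stress below a point load on an elastic half-space:
Δσ_z = 3P/(2πz²) · [1 + (r/z)²]^(−5/2)
r/z = 4/2.4 = 1.6667; [1+(r/z)²]^(−5/2) = 0.03605.
Δσ_z = 3×2370/(2π×2.4²) × 0.03605 = 196.46 × 0.03605 = 7.082 kPa

Δσ_z ≈ 7.08 kPa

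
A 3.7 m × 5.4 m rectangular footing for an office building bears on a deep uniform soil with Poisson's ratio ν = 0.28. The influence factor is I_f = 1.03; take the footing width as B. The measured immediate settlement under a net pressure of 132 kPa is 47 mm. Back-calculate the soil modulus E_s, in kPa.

E_s ≈ 9860 kPa

S_e = q·B·(1−ν²)/E_s · I_f  ⇒  E_s = q·B·(1−ν²)·I_f / S_e.
E_s = 132 × 3.7 × 0.9216 × 1.03 / 0.047 = 9864 kPa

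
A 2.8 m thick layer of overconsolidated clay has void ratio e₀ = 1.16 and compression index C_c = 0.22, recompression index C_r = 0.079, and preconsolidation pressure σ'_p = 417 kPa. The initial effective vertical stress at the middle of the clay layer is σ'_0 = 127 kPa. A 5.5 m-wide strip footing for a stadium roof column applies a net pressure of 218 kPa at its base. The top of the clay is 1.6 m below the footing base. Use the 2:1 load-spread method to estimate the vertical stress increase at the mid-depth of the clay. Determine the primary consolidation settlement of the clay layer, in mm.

S_c ≈ 33.2 mm

Mid-depth of clay below the footing base: z = 1.6 + 2.8/2 = 3 m.
Stress increase at mid-clay by the 2:1 spreading method:
Δσ = qB/(B+z) = 218×5.5/(5.5+3) = 141.06 kPa
Final effective stress: σ'_f = 127 + 141.06 = 268.06 kPa.
σ'_f = 268.06 ≤ σ'_p = 417 kPa, so the clay remains overconsolidated and only the recompression index applies:
S_c = C_r·H/(1+e₀)·log₁₀(σ'_f/σ'_0) = 0.079×2.8/2.16×log₁₀(268.06/127)
    = 0.10241 × 0.32443 = 0.03322 m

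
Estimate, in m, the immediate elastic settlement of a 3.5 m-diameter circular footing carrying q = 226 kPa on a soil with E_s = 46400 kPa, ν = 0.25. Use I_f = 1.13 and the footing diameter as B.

Immediate (elastic) settlement: S_e = q·B·(1−ν²)/E_s · I_f.
S_e = 226 × 3.5 × (1 − 0.25²) / 46400 × 1.13
    = 226 × 3.5 × 0.9375 / 46400 × 1.13
    = 0.01806 m

S_e ≈ 0.0181 m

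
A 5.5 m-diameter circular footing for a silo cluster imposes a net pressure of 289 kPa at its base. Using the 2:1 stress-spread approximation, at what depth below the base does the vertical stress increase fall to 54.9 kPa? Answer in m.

z ≈ 7.12 m

2:1 spreading — at depth z the loaded area has grown by z in each plan dimension:
qD²/(D+z)² = Δσ_z ⇒ z = D(√(q/Δσ_z) − 1) = 5.5×(√(289/54.9) − 1) = 7.119 m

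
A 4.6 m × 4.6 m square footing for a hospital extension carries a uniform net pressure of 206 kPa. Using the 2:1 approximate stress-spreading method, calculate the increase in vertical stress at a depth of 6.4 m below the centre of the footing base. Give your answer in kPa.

Δσ_z ≈ 36 kPa

By the 2:1 method the load spreads at 1 horizontal : 2 vertical, so at depth z the loaded area has grown by z in each plan dimension:
Δσ = qBL/((B+z)(L+z)) = 206×4.6×4.6/((4.6+6.4)(4.6+6.4)) = 36.024 kPa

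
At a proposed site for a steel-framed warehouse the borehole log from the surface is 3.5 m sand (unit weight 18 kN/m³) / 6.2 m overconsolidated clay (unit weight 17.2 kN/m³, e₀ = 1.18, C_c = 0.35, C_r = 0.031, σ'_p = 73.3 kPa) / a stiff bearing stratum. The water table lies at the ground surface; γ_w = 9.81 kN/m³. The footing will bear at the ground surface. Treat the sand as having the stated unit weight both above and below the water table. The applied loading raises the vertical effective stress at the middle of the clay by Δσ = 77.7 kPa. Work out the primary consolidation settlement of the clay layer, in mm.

S_c ≈ 259 mm

Mid-depth of clay below the ground surface: z = 3.5 + 6.2/2 = 6.6 m.
Total vertical stress at mid-clay: σ_v = 18×3.5 + 17.2×3.1 = 116.32 kPa.
Pore pressure: u = 9.81×(6.6 − 0) = 64.746 kPa.
Initial effective stress: σ'_0 = σ_v − u = 116.32 − 64.746 = 51.574 kPa.
Final effective stress: σ'_f = 51.574 + 77.7 = 129.27 kPa.
σ'_f = 129.27 > σ'_p = 73.3 kPa, so the stress path crosses the preconsolidation pressure — recompression up to σ'_p, then virgin compression beyond:
S_c = H/(1+e₀)·[C_r·log₁₀(σ'_p/σ'_0) + C_c·log₁₀(σ'_f/σ'_p)]
    = 6.2/2.18 × [0.031×log₁₀(73.3/51.574) + 0.35×log₁₀(129.27/73.3)]
    = 2.844 × [0.0047329 + 0.086238] = 0.2587 m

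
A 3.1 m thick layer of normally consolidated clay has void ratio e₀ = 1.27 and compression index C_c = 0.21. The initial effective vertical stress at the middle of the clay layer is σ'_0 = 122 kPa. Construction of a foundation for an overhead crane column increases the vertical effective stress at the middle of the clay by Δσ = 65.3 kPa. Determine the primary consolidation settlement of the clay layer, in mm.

Final effective stress: σ'_f = σ'_0 + Δσ = 122 + 65.3 = 187.3 kPa.
Normally consolidated clay, so the full stress increment lies on the virgin compression line:
S_c = C_c·H/(1+e₀)·log₁₀(σ'_f/σ'_0) = 0.21×3.1/(1+1.27)×log₁₀(187.3/122)
    = 0.28678 × 0.18618 = 0.05339 m

S_c ≈ 53.4 mm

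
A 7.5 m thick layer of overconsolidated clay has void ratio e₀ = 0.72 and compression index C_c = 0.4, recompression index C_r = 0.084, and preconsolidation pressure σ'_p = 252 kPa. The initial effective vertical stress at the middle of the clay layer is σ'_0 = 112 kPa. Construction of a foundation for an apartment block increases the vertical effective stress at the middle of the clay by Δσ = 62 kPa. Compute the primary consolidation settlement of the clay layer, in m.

S_c ≈ 0.0701 m

Final effective stress: σ'_f = 112 + 62 = 174 kPa.
σ'_f = 174 ≤ σ'_p = 252 kPa, so the clay remains overconsolidated and only the recompression index applies:
S_c = C_r·H/(1+e₀)·log₁₀(σ'_f/σ'_0) = 0.084×7.5/1.72×log₁₀(174/112)
    = 0.36628 × 0.19133 = 0.07008 m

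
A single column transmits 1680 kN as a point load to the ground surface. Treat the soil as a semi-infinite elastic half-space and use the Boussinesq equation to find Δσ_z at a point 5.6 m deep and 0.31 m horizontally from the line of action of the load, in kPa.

Δσ_z ≈ 25.4 kPa

Boussinesq vertical stress below a point load on an elastic half-space:
Δσ_z = 3P/(2πz²) · [1 + (r/z)²]^(−5/2)
r/z = 0.31/5.6 = 0.055357; [1+(r/z)²]^(−5/2) = 0.99238.
Δσ_z = 3×1680/(2π×5.6²) × 0.99238 = 25.578 × 0.99238 = 25.38 kPa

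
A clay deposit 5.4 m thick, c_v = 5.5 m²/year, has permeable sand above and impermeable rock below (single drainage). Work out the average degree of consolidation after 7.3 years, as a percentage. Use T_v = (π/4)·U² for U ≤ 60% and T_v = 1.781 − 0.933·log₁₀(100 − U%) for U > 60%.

U ≈ 97.3 %

Drainage path length: H_d = H = 5.4 m (single drainage).
T_v = c_v·t/H_d² = 5.5×7.3/5.4² = 1.3769.
T_v = 1.3769 corresponds to the U > 60% branch:
U = 1 − 10^((1.781 − T_v)/0.933)/100 = 0.9729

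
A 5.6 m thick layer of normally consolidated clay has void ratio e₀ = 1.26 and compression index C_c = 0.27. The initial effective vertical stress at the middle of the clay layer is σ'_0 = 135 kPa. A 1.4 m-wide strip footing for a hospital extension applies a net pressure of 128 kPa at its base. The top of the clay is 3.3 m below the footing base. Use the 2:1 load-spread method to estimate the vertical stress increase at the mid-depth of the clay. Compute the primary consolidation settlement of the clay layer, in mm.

Mid-depth of clay below the footing base: z = 3.3 + 5.6/2 = 6.1 m.
Stress increase at mid-clay by the 2:1 spreading method:
Δσ = qB/(B+z) = 128×1.4/(1.4+6.1) = 23.893 kPa
Final effective stress: σ'_f = σ'_0 + Δσ = 135 + 23.893 = 158.89 kPa.
Normally consolidated clay, so the full stress increment lies on the virgin compression line:
S_c = C_c·H/(1+e₀)·log₁₀(σ'_f/σ'_0) = 0.27×5.6/(1+1.26)×log₁₀(158.89/135)
    = 0.66903 × 0.070763 = 0.04734 m

S_c ≈ 47.3 mm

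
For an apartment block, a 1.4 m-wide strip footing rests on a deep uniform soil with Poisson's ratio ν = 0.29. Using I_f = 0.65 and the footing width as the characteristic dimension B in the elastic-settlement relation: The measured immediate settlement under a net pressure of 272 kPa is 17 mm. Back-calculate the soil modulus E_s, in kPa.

S_e = q·B·(1−ν²)/E_s · I_f  ⇒  E_s = q·B·(1−ν²)·I_f / S_e.
E_s = 272 × 1.4 × 0.9159 × 0.65 / 0.017 = 13340 kPa

E_s ≈ 13300 kPa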